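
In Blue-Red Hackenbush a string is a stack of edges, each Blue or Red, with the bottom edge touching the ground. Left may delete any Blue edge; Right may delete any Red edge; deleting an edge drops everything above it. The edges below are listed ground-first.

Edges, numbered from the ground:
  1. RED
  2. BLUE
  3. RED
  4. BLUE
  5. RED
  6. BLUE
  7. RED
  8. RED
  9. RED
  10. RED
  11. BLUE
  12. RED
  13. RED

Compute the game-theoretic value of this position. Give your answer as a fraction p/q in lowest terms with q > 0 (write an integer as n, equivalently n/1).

step 1: add RED to get R; options L={  } R={ 0 } -> -1
step 2: add BLUE to get RB; options L={ -1 } R={ 0 } -> -1/2
step 3: add RED to get RBR; options L={ -1 } R={ -1/2,0 } -> -3/4
step 4: add BLUE to get RBRB; options L={ -1,-3/4 } R={ -1/2,0 } -> -5/8
step 5: add RED to get RBRBR; options L={ -1,-3/4 } R={ -5/8,-1/2,0 } -> -11/16
step 6: add BLUE to get RBRBRB; options L={ -1,-3/4,-11/16 } R={ -5/8,-1/2,0 } -> -21/32
step 7: add RED to get RBRBRBR; options L={ -1,-3/4,-11/16 } R={ -21/32,-5/8,-1/2,0 } -> -43/64
step 8: add RED to get RBRBRBRR; options L={ -1,-3/4,-11/16 } R={ -43/64,-21/32,-5/8,-1/2,0 } -> -87/128
step 9: add RED to get RBRBRBRRR; options L={ -1,-3/4,-11/16 } R={ -87/128,-43/64,-21/32,-5/8,-1/2,0 } -> -175/256
step 10: add RED to get RBRBRBRRRR; options L={ -1,-3/4,-11/16 } R={ -175/256,-87/128,-43/64,-21/32,-5/8,-1/2,0 } -> -351/512
step 11: add BLUE to get RBRBRBRRRRB; options L={ -1,-3/4,-11/16,-351/512 } R={ -175/256,-87/128,-43/64,-21/32,-5/8,-1/2,0 } -> -701/1024
step 12: add RED to get RBRBRBRRRRBR; options L={ -1,-3/4,-11/16,-351/512 } R={ -701/1024,-175/256,-87/128,-43/64,-21/32,-5/8,-1/2,0 } -> -1403/2048
step 13: add RED to get RBRBRBRRRRBRR; options L={ -1,-3/4,-11/16,-351/512 } R={ -1403/2048,-701/1024,-175/256,-87/128,-43/64,-21/32,-5/8,-1/2,0 } -> -2807/4096

-2807/4096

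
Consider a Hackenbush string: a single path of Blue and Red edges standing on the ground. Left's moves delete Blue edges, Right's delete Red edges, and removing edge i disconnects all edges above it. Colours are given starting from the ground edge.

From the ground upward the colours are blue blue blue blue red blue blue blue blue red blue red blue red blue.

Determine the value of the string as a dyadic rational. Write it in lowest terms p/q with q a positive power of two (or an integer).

Recurse on prefixes of the 15-edge string blue blue blue blue red blue blue blue blue red blue red blue red blue:
b: Left { 0 }, Right { none } = simplest 1
bb: Left { 0,1 }, Right { none } = simplest 2
bbb: Left { 0,1,2 }, Right { none } = simplest 3
bbbb: Left { 0,1,2,3 }, Right { none } = simplest 4
bbbbr: Left { 0,1,2,3 }, Right { 4 } = simplest 7/2
bbbbrb: Left { 0,1,2,3,7/2 }, Right { 4 } = simplest 15/4
bbbbrbb: Left { 0,1,2,3,7/2,15/4 }, Right { 4 } = simplest 31/8
bbbbrbbb: Left { 0,1,2,3,7/2,15/4,31/8 }, Right { 4 } = simplest 63/16
bbbbrbbbb: Left { 0,1,2,3,7/2,15/4,31/8,63/16 }, Right { 4 } = simplest 127/32
bbbbrbbbbr: Left { 0,1,2,3,7/2,15/4,31/8,63/16 }, Right { 127/32,4 } = simplest 253/64
bbbbrbbbbrb: Left { 0,1,2,3,7/2,15/4,31/8,63/16,253/64 }, Right { 127/32,4 } = simplest 507/128
bbbbrbbbbrbr: Left { 0,1,2,3,7/2,15/4,31/8,63/16,253/64 }, Right { 507/128,127/32,4 } = simplest 1013/256
bbbbrbbbbrbrb: Left { 0,1,2,3,7/2,15/4,31/8,63/16,253/64,1013/256 }, Right { 507/128,127/32,4 } = simplest 2027/512
bbbbrbbbbrbrbr: Left { 0,1,2,3,7/2,15/4,31/8,63/16,253/64,1013/256 }, Right { 2027/512,507/128,127/32,4 } = simplest 4053/1024
bbbbrbbbbrbrbrb: Left { 0,1,2,3,7/2,15/4,31/8,63/16,253/64,1013/256,4053/1024 }, Right { 2027/512,507/128,127/32,4 } = simplest 8107/2048

8107/2048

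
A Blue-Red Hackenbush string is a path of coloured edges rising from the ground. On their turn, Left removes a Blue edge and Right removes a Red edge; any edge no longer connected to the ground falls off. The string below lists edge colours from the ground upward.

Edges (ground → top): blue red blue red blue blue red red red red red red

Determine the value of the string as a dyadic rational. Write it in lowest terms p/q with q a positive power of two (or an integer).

edge 1 of 12 (blue): { 0 |  } gives 1
edge 2 of 12 (red): { 0 | 1 } gives 1/2
edge 3 of 12 (blue): { 0,1/2 | 1 } gives 3/4
edge 4 of 12 (red): { 0,1/2 | 3/4,1 } gives 5/8
edge 5 of 12 (blue): { 0,1/2,5/8 | 3/4,1 } gives 11/16
edge 6 of 12 (blue): { 0,1/2,5/8,11/16 | 3/4,1 } gives 23/32
edge 7 of 12 (red): { 0,1/2,5/8,11/16 | 23/32,3/4,1 } gives 45/64
edge 8 of 12 (red): { 0,1/2,5/8,11/16 | 45/64,23/32,3/4,1 } gives 89/128
edge 9 of 12 (red): { 0,1/2,5/8,11/16 | 89/128,45/64,23/32,3/4,1 } gives 177/256
edge 10 of 12 (red): { 0,1/2,5/8,11/16 | 177/256,89/128,45/64,23/32,3/4,1 } gives 353/512
edge 11 of 12 (red): { 0,1/2,5/8,11/16 | 353/512,177/256,89/128,45/64,23/32,3/4,1 } gives 705/1024
edge 12 of 12 (red): { 0,1/2,5/8,11/16 | 705/1024,353/512,177/256,89/128,45/64,23/32,3/4,1 } gives 1409/2048

1409/2048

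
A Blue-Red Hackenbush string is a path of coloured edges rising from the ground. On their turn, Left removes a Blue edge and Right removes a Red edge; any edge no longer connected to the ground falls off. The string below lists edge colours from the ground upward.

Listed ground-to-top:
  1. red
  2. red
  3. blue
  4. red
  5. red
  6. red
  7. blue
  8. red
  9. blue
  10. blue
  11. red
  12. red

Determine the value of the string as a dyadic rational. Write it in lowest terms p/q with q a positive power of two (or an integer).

-1959/1024

v_1 [r]  L=[(no moves)]  R=[0]  so -1
v_2 [rr]  L=[(no moves)]  R=[-1,0]  so -2
v_3 [rrb]  L=[-2]  R=[-1,0]  so -3/2
v_4 [rrbr]  L=[-2]  R=[-3/2,-1,0]  so -7/4
v_5 [rrbrr]  L=[-2]  R=[-7/4,-3/2,-1,0]  so -15/8
v_6 [rrbrrr]  L=[-2]  R=[-15/8,-7/4,-3/2,-1,0]  so -31/16
v_7 [rrbrrrb]  L=[-2,-31/16]  R=[-15/8,-7/4,-3/2,-1,0]  so -61/32
v_8 [rrbrrrbr]  L=[-2,-31/16]  R=[-61/32,-15/8,-7/4,-3/2,-1,0]  so -123/64
v_9 [rrbrrrbrb]  L=[-2,-31/16,-123/64]  R=[-61/32,-15/8,-7/4,-3/2,-1,0]  so -245/128
v_10 [rrbrrrbrbb]  L=[-2,-31/16,-123/64,-245/128]  R=[-61/32,-15/8,-7/4,-3/2,-1,0]  so -489/256
v_11 [rrbrrrbrbbr]  L=[-2,-31/16,-123/64,-245/128]  R=[-489/256,-61/32,-15/8,-7/4,-3/2,-1,0]  so -979/512
v_12 [rrbrrrbrbbrr]  L=[-2,-31/16,-123/64,-245/128]  R=[-979/512,-489/256,-61/32,-15/8,-7/4,-3/2,-1,0]  so -1959/1024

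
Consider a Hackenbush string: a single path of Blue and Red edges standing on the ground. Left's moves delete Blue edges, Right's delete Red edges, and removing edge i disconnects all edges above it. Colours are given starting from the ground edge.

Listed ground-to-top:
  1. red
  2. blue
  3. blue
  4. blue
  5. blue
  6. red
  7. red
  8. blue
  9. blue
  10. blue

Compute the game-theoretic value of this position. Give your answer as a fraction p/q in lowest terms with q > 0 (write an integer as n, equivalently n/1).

-49/512

edge 1 of 10 (red): { ∅ | 0 } = -1
edge 2 of 10 (blue): { -1 | 0 } = -1/2
edge 3 of 10 (blue): { -1 -1/2 | 0 } = -1/4
edge 4 of 10 (blue): { -1 -1/2 -1/4 | 0 } = -1/8
edge 5 of 10 (blue): { -1 -1/2 -1/4 -1/8 | 0 } = -1/16
edge 6 of 10 (red): { -1 -1/2 -1/4 -1/8 | -1/16 0 } = -3/32
edge 7 of 10 (red): { -1 -1/2 -1/4 -1/8 | -3/32 -1/16 0 } = -7/64
edge 8 of 10 (blue): { -1 -1/2 -1/4 -1/8 -7/64 | -3/32 -1/16 0 } = -13/128
edge 9 of 10 (blue): { -1 -1/2 -1/4 -1/8 -7/64 -13/128 | -3/32 -1/16 0 } = -25/256
edge 10 of 10 (blue): { -1 -1/2 -1/4 -1/8 -7/64 -13/128 -25/256 | -3/32 -1/16 0 } = -49/512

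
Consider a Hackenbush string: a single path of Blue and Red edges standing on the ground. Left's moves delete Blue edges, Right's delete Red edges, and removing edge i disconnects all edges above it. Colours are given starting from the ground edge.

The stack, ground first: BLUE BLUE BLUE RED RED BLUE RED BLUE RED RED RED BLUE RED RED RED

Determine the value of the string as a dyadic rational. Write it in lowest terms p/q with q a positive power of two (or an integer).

9489/4096

val_1 [B]  L=[0]  R=[—]  gives 1
val_2 [BB]  L=[0,1]  R=[—]  gives 2
val_3 [BBB]  L=[0,1,2]  R=[—]  gives 3
val_4 [BBBR]  L=[0,1,2]  R=[3]  gives 5/2
val_5 [BBBRR]  L=[0,1,2]  R=[5/2,3]  gives 9/4
val_6 [BBBRRB]  L=[0,1,2,9/4]  R=[5/2,3]  gives 19/8
val_7 [BBBRRBR]  L=[0,1,2,9/4]  R=[19/8,5/2,3]  gives 37/16
val_8 [BBBRRBRB]  L=[0,1,2,9/4,37/16]  R=[19/8,5/2,3]  gives 75/32
val_9 [BBBRRBRBR]  L=[0,1,2,9/4,37/16]  R=[75/32,19/8,5/2,3]  gives 149/64
val_10 [BBBRRBRBRR]  L=[0,1,2,9/4,37/16]  R=[149/64,75/32,19/8,5/2,3]  gives 297/128
val_11 [BBBRRBRBRRR]  L=[0,1,2,9/4,37/16]  R=[297/128,149/64,75/32,19/8,5/2,3]  gives 593/256
val_12 [BBBRRBRBRRRB]  L=[0,1,2,9/4,37/16,593/256]  R=[297/128,149/64,75/32,19/8,5/2,3]  gives 1187/512
val_13 [BBBRRBRBRRRBR]  L=[0,1,2,9/4,37/16,593/256]  R=[1187/512,297/128,149/64,75/32,19/8,5/2,3]  gives 2373/1024
val_14 [BBBRRBRBRRRBRR]  L=[0,1,2,9/4,37/16,593/256]  R=[2373/1024,1187/512,297/128,149/64,75/32,19/8,5/2,3]  gives 4745/2048
val_15 [BBBRRBRBRRRBRRR]  L=[0,1,2,9/4,37/16,593/256]  R=[4745/2048,2373/1024,1187/512,297/128,149/64,75/32,19/8,5/2,3]  gives 9489/4096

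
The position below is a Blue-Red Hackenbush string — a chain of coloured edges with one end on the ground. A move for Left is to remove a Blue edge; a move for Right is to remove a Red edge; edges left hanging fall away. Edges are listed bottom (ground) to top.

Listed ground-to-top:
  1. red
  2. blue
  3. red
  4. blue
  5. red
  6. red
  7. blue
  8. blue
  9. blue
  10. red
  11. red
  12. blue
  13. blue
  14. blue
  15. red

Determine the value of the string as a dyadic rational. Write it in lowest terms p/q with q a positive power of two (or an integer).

Recurse on prefixes of the 15-edge string red blue red blue red red blue blue blue red red blue blue blue red:
val_1 [r]  L=[]  R=[0]  gives -1
val_2 [rb]  L=[-1]  R=[0]  gives -1/2
val_3 [rbr]  L=[-1]  R=[-1/2 0]  gives -3/4
val_4 [rbrb]  L=[-1 -3/4]  R=[-1/2 0]  gives -5/8
val_5 [rbrbr]  L=[-1 -3/4]  R=[-5/8 -1/2 0]  gives -11/16
val_6 [rbrbrr]  L=[-1 -3/4]  R=[-11/16 -5/8 -1/2 0]  gives -23/32
val_7 [rbrbrrb]  L=[-1 -3/4 -23/32]  R=[-11/16 -5/8 -1/2 0]  gives -45/64
val_8 [rbrbrrbb]  L=[-1 -3/4 -23/32 -45/64]  R=[-11/16 -5/8 -1/2 0]  gives -89/128
val_9 [rbrbrrbbb]  L=[-1 -3/4 -23/32 -45/64 -89/128]  R=[-11/16 -5/8 -1/2 0]  gives -177/256
val_10 [rbrbrrbbbr]  L=[-1 -3/4 -23/32 -45/64 -89/128]  R=[-177/256 -11/16 -5/8 -1/2 0]  gives -355/512
val_11 [rbrbrrbbbrr]  L=[-1 -3/4 -23/32 -45/64 -89/128]  R=[-355/512 -177/256 -11/16 -5/8 -1/2 0]  gives -711/1024
val_12 [rbrbrrbbbrrb]  L=[-1 -3/4 -23/32 -45/64 -89/128 -711/1024]  R=[-355/512 -177/256 -11/16 -5/8 -1/2 0]  gives -1421/2048
val_13 [rbrbrrbbbrrbb]  L=[-1 -3/4 -23/32 -45/64 -89/128 -711/1024 -1421/2048]  R=[-355/512 -177/256 -11/16 -5/8 -1/2 0]  gives -2841/4096
val_14 [rbrbrrbbbrrbbb]  L=[-1 -3/4 -23/32 -45/64 -89/128 -711/1024 -1421/2048 -2841/4096]  R=[-355/512 -177/256 -11/16 -5/8 -1/2 0]  gives -5681/8192
val_15 [rbrbrrbbbrrbbbr]  L=[-1 -3/4 -23/32 -45/64 -89/128 -711/1024 -1421/2048 -2841/4096]  R=[-5681/8192 -355/512 -177/256 -11/16 -5/8 -1/2 0]  gives -11363/16384

-11363/16384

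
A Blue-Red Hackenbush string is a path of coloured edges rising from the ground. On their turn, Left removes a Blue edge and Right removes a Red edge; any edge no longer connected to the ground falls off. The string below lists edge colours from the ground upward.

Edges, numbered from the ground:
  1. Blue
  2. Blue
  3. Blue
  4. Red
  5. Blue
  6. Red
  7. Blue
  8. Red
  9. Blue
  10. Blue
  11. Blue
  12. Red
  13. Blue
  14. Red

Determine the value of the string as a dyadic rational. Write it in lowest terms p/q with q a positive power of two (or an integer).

5493/2048

g_1 [B]  L=[0]  R=[∅]  ⇒ 1
g_2 [BB]  L=[0; 1]  R=[∅]  ⇒ 2
g_3 [BBB]  L=[0; 1; 2]  R=[∅]  ⇒ 3
g_4 [BBBR]  L=[0; 1; 2]  R=[3]  ⇒ 5/2
g_5 [BBBRB]  L=[0; 1; 2; 5/2]  R=[3]  ⇒ 11/4
g_6 [BBBRBR]  L=[0; 1; 2; 5/2]  R=[11/4; 3]  ⇒ 21/8
g_7 [BBBRBRB]  L=[0; 1; 2; 5/2; 21/8]  R=[11/4; 3]  ⇒ 43/16
g_8 [BBBRBRBR]  L=[0; 1; 2; 5/2; 21/8]  R=[43/16; 11/4; 3]  ⇒ 85/32
g_9 [BBBRBRBRB]  L=[0; 1; 2; 5/2; 21/8; 85/32]  R=[43/16; 11/4; 3]  ⇒ 171/64
g_10 [BBBRBRBRBB]  L=[0; 1; 2; 5/2; 21/8; 85/32; 171/64]  R=[43/16; 11/4; 3]  ⇒ 343/128
g_11 [BBBRBRBRBBB]  L=[0; 1; 2; 5/2; 21/8; 85/32; 171/64; 343/128]  R=[43/16; 11/4; 3]  ⇒ 687/256
g_12 [BBBRBRBRBBBR]  L=[0; 1; 2; 5/2; 21/8; 85/32; 171/64; 343/128]  R=[687/256; 43/16; 11/4; 3]  ⇒ 1373/512
g_13 [BBBRBRBRBBBRB]  L=[0; 1; 2; 5/2; 21/8; 85/32; 171/64; 343/128; 1373/512]  R=[687/256; 43/16; 11/4; 3]  ⇒ 2747/1024
g_14 [BBBRBRBRBBBRBR]  L=[0; 1; 2; 5/2; 21/8; 85/32; 171/64; 343/128; 1373/512]  R=[2747/1024; 687/256; 43/16; 11/4; 3]  ⇒ 5493/2048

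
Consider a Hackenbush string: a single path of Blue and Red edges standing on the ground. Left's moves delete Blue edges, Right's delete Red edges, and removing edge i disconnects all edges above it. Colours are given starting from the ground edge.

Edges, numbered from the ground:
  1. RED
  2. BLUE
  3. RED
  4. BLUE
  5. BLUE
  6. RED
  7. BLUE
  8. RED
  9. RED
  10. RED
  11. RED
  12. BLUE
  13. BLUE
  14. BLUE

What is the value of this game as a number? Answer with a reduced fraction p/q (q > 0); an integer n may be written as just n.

-4849/8192

R: Left { none }, Right { 0 } ⇒ simplest -1
RB: Left { -1 }, Right { 0 } ⇒ simplest -1/2
RBR: Left { -1 }, Right { -1/2, 0 } ⇒ simplest -3/4
RBRB: Left { -1, -3/4 }, Right { -1/2, 0 } ⇒ simplest -5/8
RBRBB: Left { -1, -3/4, -5/8 }, Right { -1/2, 0 } ⇒ simplest -9/16
RBRBBR: Left { -1, -3/4, -5/8 }, Right { -9/16, -1/2, 0 } ⇒ simplest -19/32
RBRBBRB: Left { -1, -3/4, -5/8, -19/32 }, Right { -9/16, -1/2, 0 } ⇒ simplest -37/64
RBRBBRBR: Left { -1, -3/4, -5/8, -19/32 }, Right { -37/64, -9/16, -1/2, 0 } ⇒ simplest -75/128
RBRBBRBRR: Left { -1, -3/4, -5/8, -19/32 }, Right { -75/128, -37/64, -9/16, -1/2, 0 } ⇒ simplest -151/256
RBRBBRBRRR: Left { -1, -3/4, -5/8, -19/32 }, Right { -151/256, -75/128, -37/64, -9/16, -1/2, 0 } ⇒ simplest -303/512
RBRBBRBRRRR: Left { -1, -3/4, -5/8, -19/32 }, Right { -303/512, -151/256, -75/128, -37/64, -9/16, -1/2, 0 } ⇒ simplest -607/1024
RBRBBRBRRRRB: Left { -1, -3/4, -5/8, -19/32, -607/1024 }, Right { -303/512, -151/256, -75/128, -37/64, -9/16, -1/2, 0 } ⇒ simplest -1213/2048
RBRBBRBRRRRBB: Left { -1, -3/4, -5/8, -19/32, -607/1024, -1213/2048 }, Right { -303/512, -151/256, -75/128, -37/64, -9/16, -1/2, 0 } ⇒ simplest -2425/4096
RBRBBRBRRRRBBB: Left { -1, -3/4, -5/8, -19/32, -607/1024, -1213/2048, -2425/4096 }, Right { -303/512, -151/256, -75/128, -37/64, -9/16, -1/2, 0 } ⇒ simplest -4849/8192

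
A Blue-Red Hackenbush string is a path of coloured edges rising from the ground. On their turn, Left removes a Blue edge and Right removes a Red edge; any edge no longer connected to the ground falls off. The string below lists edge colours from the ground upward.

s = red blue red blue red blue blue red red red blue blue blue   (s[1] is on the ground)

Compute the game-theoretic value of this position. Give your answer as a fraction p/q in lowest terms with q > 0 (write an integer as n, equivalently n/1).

-2673/4096

Prefix values for red blue red blue red blue blue red red red blue blue blue via {L|R} + simplicity:
edge 1 of 13 (red): { (no moves) | 0 } gives -1
edge 2 of 13 (blue): { -1 | 0 } gives -1/2
edge 3 of 13 (red): { -1 | -1/2,0 } gives -3/4
edge 4 of 13 (blue): { -1,-3/4 | -1/2,0 } gives -5/8
edge 5 of 13 (red): { -1,-3/4 | -5/8,-1/2,0 } gives -11/16
edge 6 of 13 (blue): { -1,-3/4,-11/16 | -5/8,-1/2,0 } gives -21/32
edge 7 of 13 (blue): { -1,-3/4,-11/16,-21/32 | -5/8,-1/2,0 } gives -41/64
edge 8 of 13 (red): { -1,-3/4,-11/16,-21/32 | -41/64,-5/8,-1/2,0 } gives -83/128
edge 9 of 13 (red): { -1,-3/4,-11/16,-21/32 | -83/128,-41/64,-5/8,-1/2,0 } gives -167/256
edge 10 of 13 (red): { -1,-3/4,-11/16,-21/32 | -167/256,-83/128,-41/64,-5/8,-1/2,0 } gives -335/512
edge 11 of 13 (blue): { -1,-3/4,-11/16,-21/32,-335/512 | -167/256,-83/128,-41/64,-5/8,-1/2,0 } gives -669/1024
edge 12 of 13 (blue): { -1,-3/4,-11/16,-21/32,-335/512,-669/1024 | -167/256,-83/128,-41/64,-5/8,-1/2,0 } gives -1337/2048
edge 13 of 13 (blue): { -1,-3/4,-11/16,-21/32,-335/512,-669/1024,-1337/2048 | -167/256,-83/128,-41/64,-5/8,-1/2,0 } gives -2673/4096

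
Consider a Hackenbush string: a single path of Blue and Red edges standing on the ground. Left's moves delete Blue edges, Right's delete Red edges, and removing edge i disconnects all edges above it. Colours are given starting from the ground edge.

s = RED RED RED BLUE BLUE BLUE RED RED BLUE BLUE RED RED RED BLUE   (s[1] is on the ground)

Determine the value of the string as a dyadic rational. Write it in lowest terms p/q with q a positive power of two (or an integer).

-4509/2048

step 1: add RED to get R; options L={ ∅ } R={ 0 } ⇒ -1
step 2: add RED to get RR; options L={ ∅ } R={ -1, 0 } ⇒ -2
step 3: add RED to get RRR; options L={ ∅ } R={ -2, -1, 0 } ⇒ -3
step 4: add BLUE to get RRRB; options L={ -3 } R={ -2, -1, 0 } ⇒ -5/2
step 5: add BLUE to get RRRBB; options L={ -3, -5/2 } R={ -2, -1, 0 } ⇒ -9/4
step 6: add BLUE to get RRRBBB; options L={ -3, -5/2, -9/4 } R={ -2, -1, 0 } ⇒ -17/8
step 7: add RED to get RRRBBBR; options L={ -3, -5/2, -9/4 } R={ -17/8, -2, -1, 0 } ⇒ -35/16
step 8: add RED to get RRRBBBRR; options L={ -3, -5/2, -9/4 } R={ -35/16, -17/8, -2, -1, 0 } ⇒ -71/32
step 9: add BLUE to get RRRBBBRRB; options L={ -3, -5/2, -9/4, -71/32 } R={ -35/16, -17/8, -2, -1, 0 } ⇒ -141/64
step 10: add BLUE to get RRRBBBRRBB; options L={ -3, -5/2, -9/4, -71/32, -141/64 } R={ -35/16, -17/8, -2, -1, 0 } ⇒ -281/128
step 11: add RED to get RRRBBBRRBBR; options L={ -3, -5/2, -9/4, -71/32, -141/64 } R={ -281/128, -35/16, -17/8, -2, -1, 0 } ⇒ -563/256
step 12: add RED to get RRRBBBRRBBRR; options L={ -3, -5/2, -9/4, -71/32, -141/64 } R={ -563/256, -281/128, -35/16, -17/8, -2, -1, 0 } ⇒ -1127/512
step 13: add RED to get RRRBBBRRBBRRR; options L={ -3, -5/2, -9/4, -71/32, -141/64 } R={ -1127/512, -563/256, -281/128, -35/16, -17/8, -2, -1, 0 } ⇒ -2255/1024
step 14: add BLUE to get RRRBBBRRBBRRRB; options L={ -3, -5/2, -9/4, -71/32, -141/64, -2255/1024 } R={ -1127/512, -563/256, -281/128, -35/16, -17/8, -2, -1, 0 } ⇒ -4509/2048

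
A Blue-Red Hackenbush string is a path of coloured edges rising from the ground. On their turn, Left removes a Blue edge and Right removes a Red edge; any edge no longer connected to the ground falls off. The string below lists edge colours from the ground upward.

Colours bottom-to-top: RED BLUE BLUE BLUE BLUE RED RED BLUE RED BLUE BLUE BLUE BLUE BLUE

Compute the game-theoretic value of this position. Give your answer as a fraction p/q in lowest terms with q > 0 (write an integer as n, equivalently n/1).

-833/8192

edge 1 of 14 (RED): { — | 0 } gives -1
edge 2 of 14 (BLUE): { -1 | 0 } gives -1/2
edge 3 of 14 (BLUE): { -1,-1/2 | 0 } gives -1/4
edge 4 of 14 (BLUE): { -1,-1/2,-1/4 | 0 } gives -1/8
edge 5 of 14 (BLUE): { -1,-1/2,-1/4,-1/8 | 0 } gives -1/16
edge 6 of 14 (RED): { -1,-1/2,-1/4,-1/8 | -1/16,0 } gives -3/32
edge 7 of 14 (RED): { -1,-1/2,-1/4,-1/8 | -3/32,-1/16,0 } gives -7/64
edge 8 of 14 (BLUE): { -1,-1/2,-1/4,-1/8,-7/64 | -3/32,-1/16,0 } gives -13/128
edge 9 of 14 (RED): { -1,-1/2,-1/4,-1/8,-7/64 | -13/128,-3/32,-1/16,0 } gives -27/256
edge 10 of 14 (BLUE): { -1,-1/2,-1/4,-1/8,-7/64,-27/256 | -13/128,-3/32,-1/16,0 } gives -53/512
edge 11 of 14 (BLUE): { -1,-1/2,-1/4,-1/8,-7/64,-27/256,-53/512 | -13/128,-3/32,-1/16,0 } gives -105/1024
edge 12 of 14 (BLUE): { -1,-1/2,-1/4,-1/8,-7/64,-27/256,-53/512,-105/1024 | -13/128,-3/32,-1/16,0 } gives -209/2048
edge 13 of 14 (BLUE): { -1,-1/2,-1/4,-1/8,-7/64,-27/256,-53/512,-105/1024,-209/2048 | -13/128,-3/32,-1/16,0 } gives -417/4096
edge 14 of 14 (BLUE): { -1,-1/2,-1/4,-1/8,-7/64,-27/256,-53/512,-105/1024,-209/2048,-417/4096 | -13/128,-3/32,-1/16,0 } gives -833/8192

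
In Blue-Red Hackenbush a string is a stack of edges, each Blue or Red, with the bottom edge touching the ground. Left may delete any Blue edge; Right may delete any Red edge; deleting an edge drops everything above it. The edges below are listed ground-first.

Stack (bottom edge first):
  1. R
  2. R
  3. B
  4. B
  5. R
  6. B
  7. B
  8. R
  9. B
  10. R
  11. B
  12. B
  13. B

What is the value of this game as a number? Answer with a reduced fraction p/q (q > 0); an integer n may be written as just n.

step 1: add R to get R; options L={  } R={ 0 } — -1
step 2: add R to get RR; options L={  } R={ -1 0 } — -2
step 3: add B to get RRB; options L={ -2 } R={ -1 0 } — -3/2
step 4: add B to get RRBB; options L={ -2 -3/2 } R={ -1 0 } — -5/4
step 5: add R to get RRBBR; options L={ -2 -3/2 } R={ -5/4 -1 0 } — -11/8
step 6: add B to get RRBBRB; options L={ -2 -3/2 -11/8 } R={ -5/4 -1 0 } — -21/16
step 7: add B to get RRBBRBB; options L={ -2 -3/2 -11/8 -21/16 } R={ -5/4 -1 0 } — -41/32
step 8: add R to get RRBBRBBR; options L={ -2 -3/2 -11/8 -21/16 } R={ -41/32 -5/4 -1 0 } — -83/64
step 9: add B to get RRBBRBBRB; options L={ -2 -3/2 -11/8 -21/16 -83/64 } R={ -41/32 -5/4 -1 0 } — -165/128
step 10: add R to get RRBBRBBRBR; options L={ -2 -3/2 -11/8 -21/16 -83/64 } R={ -165/128 -41/32 -5/4 -1 0 } — -331/256
step 11: add B to get RRBBRBBRBRB; options L={ -2 -3/2 -11/8 -21/16 -83/64 -331/256 } R={ -165/128 -41/32 -5/4 -1 0 } — -661/512
step 12: add B to get RRBBRBBRBRBB; options L={ -2 -3/2 -11/8 -21/16 -83/64 -331/256 -661/512 } R={ -165/128 -41/32 -5/4 -1 0 } — -1321/1024
step 13: add B to get RRBBRBBRBRBBB; options L={ -2 -3/2 -11/8 -21/16 -83/64 -331/256 -661/512 -1321/1024 } R={ -165/128 -41/32 -5/4 -1 0 } — -2641/2048

-2641/2048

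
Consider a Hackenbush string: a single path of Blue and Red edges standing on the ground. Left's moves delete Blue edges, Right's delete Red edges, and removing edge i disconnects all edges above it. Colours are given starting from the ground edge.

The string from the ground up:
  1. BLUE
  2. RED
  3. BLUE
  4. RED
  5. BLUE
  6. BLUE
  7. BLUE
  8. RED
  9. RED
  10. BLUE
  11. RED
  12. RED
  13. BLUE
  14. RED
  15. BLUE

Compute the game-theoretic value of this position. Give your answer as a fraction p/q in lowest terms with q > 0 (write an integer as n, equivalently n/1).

edge 1 of 15 (BLUE): { 0 |  } => 1
edge 2 of 15 (RED): { 0 | 1 } => 1/2
edge 3 of 15 (BLUE): { 0; 1/2 | 1 } => 3/4
edge 4 of 15 (RED): { 0; 1/2 | 3/4; 1 } => 5/8
edge 5 of 15 (BLUE): { 0; 1/2; 5/8 | 3/4; 1 } => 11/16
edge 6 of 15 (BLUE): { 0; 1/2; 5/8; 11/16 | 3/4; 1 } => 23/32
edge 7 of 15 (BLUE): { 0; 1/2; 5/8; 11/16; 23/32 | 3/4; 1 } => 47/64
edge 8 of 15 (RED): { 0; 1/2; 5/8; 11/16; 23/32 | 47/64; 3/4; 1 } => 93/128
edge 9 of 15 (RED): { 0; 1/2; 5/8; 11/16; 23/32 | 93/128; 47/64; 3/4; 1 } => 185/256
edge 10 of 15 (BLUE): { 0; 1/2; 5/8; 11/16; 23/32; 185/256 | 93/128; 47/64; 3/4; 1 } => 371/512
edge 11 of 15 (RED): { 0; 1/2; 5/8; 11/16; 23/32; 185/256 | 371/512; 93/128; 47/64; 3/4; 1 } => 741/1024
edge 12 of 15 (RED): { 0; 1/2; 5/8; 11/16; 23/32; 185/256 | 741/1024; 371/512; 93/128; 47/64; 3/4; 1 } => 1481/2048
edge 13 of 15 (BLUE): { 0; 1/2; 5/8; 11/16; 23/32; 185/256; 1481/2048 | 741/1024; 371/512; 93/128; 47/64; 3/4; 1 } => 2963/4096
edge 14 of 15 (RED): { 0; 1/2; 5/8; 11/16; 23/32; 185/256; 1481/2048 | 2963/4096; 741/1024; 371/512; 93/128; 47/64; 3/4; 1 } => 5925/8192
edge 15 of 15 (BLUE): { 0; 1/2; 5/8; 11/16; 23/32; 185/256; 1481/2048; 5925/8192 | 2963/4096; 741/1024; 371/512; 93/128; 47/64; 3/4; 1 } => 11851/16384

11851/16384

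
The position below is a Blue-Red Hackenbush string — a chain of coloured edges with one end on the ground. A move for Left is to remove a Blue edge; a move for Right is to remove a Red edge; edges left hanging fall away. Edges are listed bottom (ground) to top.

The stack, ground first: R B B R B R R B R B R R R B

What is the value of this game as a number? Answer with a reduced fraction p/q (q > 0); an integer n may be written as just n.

Recurse on prefixes of the 14-edge string R B B R B R R B R B R R R B:
G(R) = { (no moves) | 0 } -> -1
G(RB) = { -1 | 0 } -> -1/2
G(RBB) = { -1,-1/2 | 0 } -> -1/4
G(RBBR) = { -1,-1/2 | -1/4,0 } -> -3/8
G(RBBRB) = { -1,-1/2,-3/8 | -1/4,0 } -> -5/16
G(RBBRBR) = { -1,-1/2,-3/8 | -5/16,-1/4,0 } -> -11/32
G(RBBRBRR) = { -1,-1/2,-3/8 | -11/32,-5/16,-1/4,0 } -> -23/64
G(RBBRBRRB) = { -1,-1/2,-3/8,-23/64 | -11/32,-5/16,-1/4,0 } -> -45/128
G(RBBRBRRBR) = { -1,-1/2,-3/8,-23/64 | -45/128,-11/32,-5/16,-1/4,0 } -> -91/256
G(RBBRBRRBRB) = { -1,-1/2,-3/8,-23/64,-91/256 | -45/128,-11/32,-5/16,-1/4,0 } -> -181/512
G(RBBRBRRBRBR) = { -1,-1/2,-3/8,-23/64,-91/256 | -181/512,-45/128,-11/32,-5/16,-1/4,0 } -> -363/1024
G(RBBRBRRBRBRR) = { -1,-1/2,-3/8,-23/64,-91/256 | -363/1024,-181/512,-45/128,-11/32,-5/16,-1/4,0 } -> -727/2048
G(RBBRBRRBRBRRR) = { -1,-1/2,-3/8,-23/64,-91/256 | -727/2048,-363/1024,-181/512,-45/128,-11/32,-5/16,-1/4,0 } -> -1455/4096
G(RBBRBRRBRBRRRB) = { -1,-1/2,-3/8,-23/64,-91/256,-1455/4096 | -727/2048,-363/1024,-181/512,-45/128,-11/32,-5/16,-1/4,0 } -> -2909/8192

-2909/8192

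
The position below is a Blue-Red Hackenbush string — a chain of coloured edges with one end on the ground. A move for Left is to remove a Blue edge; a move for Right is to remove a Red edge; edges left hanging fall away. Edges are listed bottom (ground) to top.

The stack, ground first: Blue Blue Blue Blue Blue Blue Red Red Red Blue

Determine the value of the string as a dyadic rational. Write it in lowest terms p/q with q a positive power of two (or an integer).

83/16

v_1 [B]  L=[0]  R=[(no moves)]  → 1
v_2 [BB]  L=[0,1]  R=[(no moves)]  → 2
v_3 [BBB]  L=[0,1,2]  R=[(no moves)]  → 3
v_4 [BBBB]  L=[0,1,2,3]  R=[(no moves)]  → 4
v_5 [BBBBB]  L=[0,1,2,3,4]  R=[(no moves)]  → 5
v_6 [BBBBBB]  L=[0,1,2,3,4,5]  R=[(no moves)]  → 6
v_7 [BBBBBBR]  L=[0,1,2,3,4,5]  R=[6]  → 11/2
v_8 [BBBBBBRR]  L=[0,1,2,3,4,5]  R=[11/2,6]  → 21/4
v_9 [BBBBBBRRR]  L=[0,1,2,3,4,5]  R=[21/4,11/2,6]  → 41/8
v_10 [BBBBBBRRRB]  L=[0,1,2,3,4,5,41/8]  R=[21/4,11/2,6]  → 83/16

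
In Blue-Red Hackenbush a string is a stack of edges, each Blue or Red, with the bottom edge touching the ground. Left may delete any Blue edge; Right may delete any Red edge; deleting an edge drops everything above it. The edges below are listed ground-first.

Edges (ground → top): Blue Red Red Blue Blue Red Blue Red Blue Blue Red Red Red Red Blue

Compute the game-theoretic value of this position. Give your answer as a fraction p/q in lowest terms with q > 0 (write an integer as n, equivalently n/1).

6851/16384

B: Left { 0 }, Right { · } -> simplest 1
BR: Left { 0 }, Right { 1 } -> simplest 1/2
BRR: Left { 0 }, Right { 1/2 1 } -> simplest 1/4
BRRB: Left { 0 1/4 }, Right { 1/2 1 } -> simplest 3/8
BRRBB: Left { 0 1/4 3/8 }, Right { 1/2 1 } -> simplest 7/16
BRRBBR: Left { 0 1/4 3/8 }, Right { 7/16 1/2 1 } -> simplest 13/32
BRRBBRB: Left { 0 1/4 3/8 13/32 }, Right { 7/16 1/2 1 } -> simplest 27/64
BRRBBRBR: Left { 0 1/4 3/8 13/32 }, Right { 27/64 7/16 1/2 1 } -> simplest 53/128
BRRBBRBRB: Left { 0 1/4 3/8 13/32 53/128 }, Right { 27/64 7/16 1/2 1 } -> simplest 107/256
BRRBBRBRBB: Left { 0 1/4 3/8 13/32 53/128 107/256 }, Right { 27/64 7/16 1/2 1 } -> simplest 215/512
BRRBBRBRBBR: Left { 0 1/4 3/8 13/32 53/128 107/256 }, Right { 215/512 27/64 7/16 1/2 1 } -> simplest 429/1024
BRRBBRBRBBRR: Left { 0 1/4 3/8 13/32 53/128 107/256 }, Right { 429/1024 215/512 27/64 7/16 1/2 1 } -> simplest 857/2048
BRRBBRBRBBRRR: Left { 0 1/4 3/8 13/32 53/128 107/256 }, Right { 857/2048 429/1024 215/512 27/64 7/16 1/2 1 } -> simplest 1713/4096
BRRBBRBRBBRRRR: Left { 0 1/4 3/8 13/32 53/128 107/256 }, Right { 1713/4096 857/2048 429/1024 215/512 27/64 7/16 1/2 1 } -> simplest 3425/8192
BRRBBRBRBBRRRRB: Left { 0 1/4 3/8 13/32 53/128 107/256 3425/8192 }, Right { 1713/4096 857/2048 429/1024 215/512 27/64 7/16 1/2 1 } -> simplest 6851/16384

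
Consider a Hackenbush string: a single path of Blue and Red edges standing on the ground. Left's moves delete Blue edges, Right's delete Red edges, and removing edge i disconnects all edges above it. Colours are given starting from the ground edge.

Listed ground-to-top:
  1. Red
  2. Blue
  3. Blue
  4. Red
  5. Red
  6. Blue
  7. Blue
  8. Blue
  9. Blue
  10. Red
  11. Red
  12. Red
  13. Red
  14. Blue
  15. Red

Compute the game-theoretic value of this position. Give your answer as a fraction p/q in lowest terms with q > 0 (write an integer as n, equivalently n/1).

value_1 [R]  L=[none]  R=[0]  → -1
value_2 [RB]  L=[-1]  R=[0]  → -1/2
value_3 [RBB]  L=[-1 -1/2]  R=[0]  → -1/4
value_4 [RBBR]  L=[-1 -1/2]  R=[-1/4 0]  → -3/8
value_5 [RBBRR]  L=[-1 -1/2]  R=[-3/8 -1/4 0]  → -7/16
value_6 [RBBRRB]  L=[-1 -1/2 -7/16]  R=[-3/8 -1/4 0]  → -13/32
value_7 [RBBRRBB]  L=[-1 -1/2 -7/16 -13/32]  R=[-3/8 -1/4 0]  → -25/64
value_8 [RBBRRBBB]  L=[-1 -1/2 -7/16 -13/32 -25/64]  R=[-3/8 -1/4 0]  → -49/128
value_9 [RBBRRBBBB]  L=[-1 -1/2 -7/16 -13/32 -25/64 -49/128]  R=[-3/8 -1/4 0]  → -97/256
value_10 [RBBRRBBBBR]  L=[-1 -1/2 -7/16 -13/32 -25/64 -49/128]  R=[-97/256 -3/8 -1/4 0]  → -195/512
value_11 [RBBRRBBBBRR]  L=[-1 -1/2 -7/16 -13/32 -25/64 -49/128]  R=[-195/512 -97/256 -3/8 -1/4 0]  → -391/1024
value_12 [RBBRRBBBBRRR]  L=[-1 -1/2 -7/16 -13/32 -25/64 -49/128]  R=[-391/1024 -195/512 -97/256 -3/8 -1/4 0]  → -783/2048
value_13 [RBBRRBBBBRRRR]  L=[-1 -1/2 -7/16 -13/32 -25/64 -49/128]  R=[-783/2048 -391/1024 -195/512 -97/256 -3/8 -1/4 0]  → -1567/4096
value_14 [RBBRRBBBBRRRRB]  L=[-1 -1/2 -7/16 -13/32 -25/64 -49/128 -1567/4096]  R=[-783/2048 -391/1024 -195/512 -97/256 -3/8 -1/4 0]  → -3133/8192
value_15 [RBBRRBBBBRRRRBR]  L=[-1 -1/2 -7/16 -13/32 -25/64 -49/128 -1567/4096]  R=[-3133/8192 -783/2048 -391/1024 -195/512 -97/256 -3/8 -1/4 0]  → -6267/16384

-6267/16384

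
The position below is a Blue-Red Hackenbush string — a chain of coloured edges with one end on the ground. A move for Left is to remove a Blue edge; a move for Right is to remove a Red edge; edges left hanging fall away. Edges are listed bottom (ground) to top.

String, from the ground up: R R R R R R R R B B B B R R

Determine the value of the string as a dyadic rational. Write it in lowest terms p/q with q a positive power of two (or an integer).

Prefix values for R R R R R R R R B B B B R R via {L|R} + simplicity:
step 1: add R to get R; options L={ none } R={ 0 } → -1
step 2: add R to get RR; options L={ none } R={ -1,0 } → -2
step 3: add R to get RRR; options L={ none } R={ -2,-1,0 } → -3
step 4: add R to get RRRR; options L={ none } R={ -3,-2,-1,0 } → -4
step 5: add R to get RRRRR; options L={ none } R={ -4,-3,-2,-1,0 } → -5
step 6: add R to get RRRRRR; options L={ none } R={ -5,-4,-3,-2,-1,0 } → -6
step 7: add R to get RRRRRRR; options L={ none } R={ -6,-5,-4,-3,-2,-1,0 } → -7
step 8: add R to get RRRRRRRR; options L={ none } R={ -7,-6,-5,-4,-3,-2,-1,0 } → -8
step 9: add B to get RRRRRRRRB; options L={ -8 } R={ -7,-6,-5,-4,-3,-2,-1,0 } → -15/2
step 10: add B to get RRRRRRRRBB; options L={ -8,-15/2 } R={ -7,-6,-5,-4,-3,-2,-1,0 } → -29/4
step 11: add B to get RRRRRRRRBBB; options L={ -8,-15/2,-29/4 } R={ -7,-6,-5,-4,-3,-2,-1,0 } → -57/8
step 12: add B to get RRRRRRRRBBBB; options L={ -8,-15/2,-29/4,-57/8 } R={ -7,-6,-5,-4,-3,-2,-1,0 } → -113/16
step 13: add R to get RRRRRRRRBBBBR; options L={ -8,-15/2,-29/4,-57/8 } R={ -113/16,-7,-6,-5,-4,-3,-2,-1,0 } → -227/32
step 14: add R to get RRRRRRRRBBBBRR; options L={ -8,-15/2,-29/4,-57/8 } R={ -227/32,-113/16,-7,-6,-5,-4,-3,-2,-1,0 } → -455/64

-455/64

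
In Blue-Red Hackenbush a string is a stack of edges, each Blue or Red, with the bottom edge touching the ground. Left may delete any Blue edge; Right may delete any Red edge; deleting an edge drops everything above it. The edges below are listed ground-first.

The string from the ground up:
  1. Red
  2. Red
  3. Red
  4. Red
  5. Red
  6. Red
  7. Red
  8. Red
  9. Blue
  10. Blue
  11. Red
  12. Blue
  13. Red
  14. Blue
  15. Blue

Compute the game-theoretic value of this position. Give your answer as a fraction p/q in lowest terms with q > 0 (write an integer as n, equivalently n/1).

-937/128

value(R) = { · | 0 } gives -1
value(RR) = { · | -1 0 } gives -2
value(RRR) = { · | -2 -1 0 } gives -3
value(RRRR) = { · | -3 -2 -1 0 } gives -4
value(RRRRR) = { · | -4 -3 -2 -1 0 } gives -5
value(RRRRRR) = { · | -5 -4 -3 -2 -1 0 } gives -6
value(RRRRRRR) = { · | -6 -5 -4 -3 -2 -1 0 } gives -7
value(RRRRRRRR) = { · | -7 -6 -5 -4 -3 -2 -1 0 } gives -8
value(RRRRRRRRB) = { -8 | -7 -6 -5 -4 -3 -2 -1 0 } gives -15/2
value(RRRRRRRRBB) = { -8 -15/2 | -7 -6 -5 -4 -3 -2 -1 0 } gives -29/4
value(RRRRRRRRBBR) = { -8 -15/2 | -29/4 -7 -6 -5 -4 -3 -2 -1 0 } gives -59/8
value(RRRRRRRRBBRB) = { -8 -15/2 -59/8 | -29/4 -7 -6 -5 -4 -3 -2 -1 0 } gives -117/16
value(RRRRRRRRBBRBR) = { -8 -15/2 -59/8 | -117/16 -29/4 -7 -6 -5 -4 -3 -2 -1 0 } gives -235/32
value(RRRRRRRRBBRBRB) = { -8 -15/2 -59/8 -235/32 | -117/16 -29/4 -7 -6 -5 -4 -3 -2 -1 0 } gives -469/64
value(RRRRRRRRBBRBRBB) = { -8 -15/2 -59/8 -235/32 -469/64 | -117/16 -29/4 -7 -6 -5 -4 -3 -2 -1 0 } gives -937/128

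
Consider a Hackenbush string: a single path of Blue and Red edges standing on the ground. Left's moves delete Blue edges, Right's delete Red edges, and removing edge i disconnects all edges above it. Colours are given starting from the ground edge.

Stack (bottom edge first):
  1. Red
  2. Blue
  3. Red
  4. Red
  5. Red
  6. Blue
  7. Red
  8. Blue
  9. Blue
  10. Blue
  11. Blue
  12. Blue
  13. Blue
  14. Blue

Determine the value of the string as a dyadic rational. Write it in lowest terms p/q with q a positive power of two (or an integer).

-7425/8192

Prefix values for Red Blue Red Red Red Blue Red Blue Blue Blue Blue Blue Blue Blue via {L|R} + simplicity:
value(R) = { — | 0 } so -1
value(RB) = { -1 | 0 } so -1/2
value(RBR) = { -1 | -1/2, 0 } so -3/4
value(RBRR) = { -1 | -3/4, -1/2, 0 } so -7/8
value(RBRRR) = { -1 | -7/8, -3/4, -1/2, 0 } so -15/16
value(RBRRRB) = { -1, -15/16 | -7/8, -3/4, -1/2, 0 } so -29/32
value(RBRRRBR) = { -1, -15/16 | -29/32, -7/8, -3/4, -1/2, 0 } so -59/64
value(RBRRRBRB) = { -1, -15/16, -59/64 | -29/32, -7/8, -3/4, -1/2, 0 } so -117/128
value(RBRRRBRBB) = { -1, -15/16, -59/64, -117/128 | -29/32, -7/8, -3/4, -1/2, 0 } so -233/256
value(RBRRRBRBBB) = { -1, -15/16, -59/64, -117/128, -233/256 | -29/32, -7/8, -3/4, -1/2, 0 } so -465/512
value(RBRRRBRBBBB) = { -1, -15/16, -59/64, -117/128, -233/256, -465/512 | -29/32, -7/8, -3/4, -1/2, 0 } so -929/1024
value(RBRRRBRBBBBB) = { -1, -15/16, -59/64, -117/128, -233/256, -465/512, -929/1024 | -29/32, -7/8, -3/4, -1/2, 0 } so -1857/2048
value(RBRRRBRBBBBBB) = { -1, -15/16, -59/64, -117/128, -233/256, -465/512, -929/1024, -1857/2048 | -29/32, -7/8, -3/4, -1/2, 0 } so -3713/4096
value(RBRRRBRBBBBBBB) = { -1, -15/16, -59/64, -117/128, -233/256, -465/512, -929/1024, -1857/2048, -3713/4096 | -29/32, -7/8, -3/4, -1/2, 0 } so -7425/8192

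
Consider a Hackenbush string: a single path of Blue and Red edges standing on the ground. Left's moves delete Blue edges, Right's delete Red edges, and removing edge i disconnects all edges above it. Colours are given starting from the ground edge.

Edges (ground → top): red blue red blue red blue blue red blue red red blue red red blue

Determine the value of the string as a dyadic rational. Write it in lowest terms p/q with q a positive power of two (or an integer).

r: Left { none }, Right { 0 } -> simplest -1
rb: Left { -1 }, Right { 0 } -> simplest -1/2
rbr: Left { -1 }, Right { -1/2; 0 } -> simplest -3/4
rbrb: Left { -1; -3/4 }, Right { -1/2; 0 } -> simplest -5/8
rbrbr: Left { -1; -3/4 }, Right { -5/8; -1/2; 0 } -> simplest -11/16
rbrbrb: Left { -1; -3/4; -11/16 }, Right { -5/8; -1/2; 0 } -> simplest -21/32
rbrbrbb: Left { -1; -3/4; -11/16; -21/32 }, Right { -5/8; -1/2; 0 } -> simplest -41/64
rbrbrbbr: Left { -1; -3/4; -11/16; -21/32 }, Right { -41/64; -5/8; -1/2; 0 } -> simplest -83/128
rbrbrbbrb: Left { -1; -3/4; -11/16; -21/32; -83/128 }, Right { -41/64; -5/8; -1/2; 0 } -> simplest -165/256
rbrbrbbrbr: Left { -1; -3/4; -11/16; -21/32; -83/128 }, Right { -165/256; -41/64; -5/8; -1/2; 0 } -> simplest -331/512
rbrbrbbrbrr: Left { -1; -3/4; -11/16; -21/32; -83/128 }, Right { -331/512; -165/256; -41/64; -5/8; -1/2; 0 } -> simplest -663/1024
rbrbrbbrbrrb: Left { -1; -3/4; -11/16; -21/32; -83/128; -663/1024 }, Right { -331/512; -165/256; -41/64; -5/8; -1/2; 0 } -> simplest -1325/2048
rbrbrbbrbrrbr: Left { -1; -3/4; -11/16; -21/32; -83/128; -663/1024 }, Right { -1325/2048; -331/512; -165/256; -41/64; -5/8; -1/2; 0 } -> simplest -2651/4096
rbrbrbbrbrrbrr: Left { -1; -3/4; -11/16; -21/32; -83/128; -663/1024 }, Right { -2651/4096; -1325/2048; -331/512; -165/256; -41/64; -5/8; -1/2; 0 } -> simplest -5303/8192
rbrbrbbrbrrbrrb: Left { -1; -3/4; -11/16; -21/32; -83/128; -663/1024; -5303/8192 }, Right { -2651/4096; -1325/2048; -331/512; -165/256; -41/64; -5/8; -1/2; 0 } -> simplest -10605/16384

-10605/16384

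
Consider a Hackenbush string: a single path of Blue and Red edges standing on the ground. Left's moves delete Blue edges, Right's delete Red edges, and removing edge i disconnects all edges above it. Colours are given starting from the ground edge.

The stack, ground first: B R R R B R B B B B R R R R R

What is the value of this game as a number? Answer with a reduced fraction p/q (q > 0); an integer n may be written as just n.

val_1 [B]  L=[0]  R=[∅]  -> 1
val_2 [BR]  L=[0]  R=[1]  -> 1/2
val_3 [BRR]  L=[0]  R=[1/2, 1]  -> 1/4
val_4 [BRRR]  L=[0]  R=[1/4, 1/2, 1]  -> 1/8
val_5 [BRRRB]  L=[0, 1/8]  R=[1/4, 1/2, 1]  -> 3/16
val_6 [BRRRBR]  L=[0, 1/8]  R=[3/16, 1/4, 1/2, 1]  -> 5/32
val_7 [BRRRBRB]  L=[0, 1/8, 5/32]  R=[3/16, 1/4, 1/2, 1]  -> 11/64
val_8 [BRRRBRBB]  L=[0, 1/8, 5/32, 11/64]  R=[3/16, 1/4, 1/2, 1]  -> 23/128
val_9 [BRRRBRBBB]  L=[0, 1/8, 5/32, 11/64, 23/128]  R=[3/16, 1/4, 1/2, 1]  -> 47/256
val_10 [BRRRBRBBBB]  L=[0, 1/8, 5/32, 11/64, 23/128, 47/256]  R=[3/16, 1/4, 1/2, 1]  -> 95/512
val_11 [BRRRBRBBBBR]  L=[0, 1/8, 5/32, 11/64, 23/128, 47/256]  R=[95/512, 3/16, 1/4, 1/2, 1]  -> 189/1024
val_12 [BRRRBRBBBBRR]  L=[0, 1/8, 5/32, 11/64, 23/128, 47/256]  R=[189/1024, 95/512, 3/16, 1/4, 1/2, 1]  -> 377/2048
val_13 [BRRRBRBBBBRRR]  L=[0, 1/8, 5/32, 11/64, 23/128, 47/256]  R=[377/2048, 189/1024, 95/512, 3/16, 1/4, 1/2, 1]  -> 753/4096
val_14 [BRRRBRBBBBRRRR]  L=[0, 1/8, 5/32, 11/64, 23/128, 47/256]  R=[753/4096, 377/2048, 189/1024, 95/512, 3/16, 1/4, 1/2, 1]  -> 1505/8192
val_15 [BRRRBRBBBBRRRRR]  L=[0, 1/8, 5/32, 11/64, 23/128, 47/256]  R=[1505/8192, 753/4096, 377/2048, 189/1024, 95/512, 3/16, 1/4, 1/2, 1]  -> 3009/16384

3009/16384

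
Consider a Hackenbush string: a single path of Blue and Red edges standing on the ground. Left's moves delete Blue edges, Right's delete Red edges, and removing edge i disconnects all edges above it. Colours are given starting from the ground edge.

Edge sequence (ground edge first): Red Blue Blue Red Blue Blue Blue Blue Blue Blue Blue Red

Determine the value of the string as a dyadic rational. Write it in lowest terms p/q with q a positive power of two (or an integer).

Build val(s[:k]) for k = 1..12, string s = Red Blue Blue Red Blue Blue Blue Blue Blue Blue Blue Red.
edge 1 of 12 (Red): { ∅ | 0 } -> -1
edge 2 of 12 (Blue): { -1 | 0 } -> -1/2
edge 3 of 12 (Blue): { -1,-1/2 | 0 } -> -1/4
edge 4 of 12 (Red): { -1,-1/2 | -1/4,0 } -> -3/8
edge 5 of 12 (Blue): { -1,-1/2,-3/8 | -1/4,0 } -> -5/16
edge 6 of 12 (Blue): { -1,-1/2,-3/8,-5/16 | -1/4,0 } -> -9/32
edge 7 of 12 (Blue): { -1,-1/2,-3/8,-5/16,-9/32 | -1/4,0 } -> -17/64
edge 8 of 12 (Blue): { -1,-1/2,-3/8,-5/16,-9/32,-17/64 | -1/4,0 } -> -33/128
edge 9 of 12 (Blue): { -1,-1/2,-3/8,-5/16,-9/32,-17/64,-33/128 | -1/4,0 } -> -65/256
edge 10 of 12 (Blue): { -1,-1/2,-3/8,-5/16,-9/32,-17/64,-33/128,-65/256 | -1/4,0 } -> -129/512
edge 11 of 12 (Blue): { -1,-1/2,-3/8,-5/16,-9/32,-17/64,-33/128,-65/256,-129/512 | -1/4,0 } -> -257/1024
edge 12 of 12 (Red): { -1,-1/2,-3/8,-5/16,-9/32,-17/64,-33/128,-65/256,-129/512 | -257/1024,-1/4,0 } -> -515/2048

-515/2048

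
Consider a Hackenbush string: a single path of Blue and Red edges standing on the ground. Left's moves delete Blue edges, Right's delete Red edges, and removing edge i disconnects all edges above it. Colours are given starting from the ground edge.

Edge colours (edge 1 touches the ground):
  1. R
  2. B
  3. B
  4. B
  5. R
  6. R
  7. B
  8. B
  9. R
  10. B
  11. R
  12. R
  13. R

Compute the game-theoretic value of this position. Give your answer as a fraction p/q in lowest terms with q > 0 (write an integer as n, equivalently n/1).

Prefix values for R B B B R R B B R B R R R via {L|R} + simplicity:
G_1 [R]  L=[none]  R=[0]  -> -1
G_2 [RB]  L=[-1]  R=[0]  -> -1/2
G_3 [RBB]  L=[-1, -1/2]  R=[0]  -> -1/4
G_4 [RBBB]  L=[-1, -1/2, -1/4]  R=[0]  -> -1/8
G_5 [RBBBR]  L=[-1, -1/2, -1/4]  R=[-1/8, 0]  -> -3/16
G_6 [RBBBRR]  L=[-1, -1/2, -1/4]  R=[-3/16, -1/8, 0]  -> -7/32
G_7 [RBBBRRB]  L=[-1, -1/2, -1/4, -7/32]  R=[-3/16, -1/8, 0]  -> -13/64
G_8 [RBBBRRBB]  L=[-1, -1/2, -1/4, -7/32, -13/64]  R=[-3/16, -1/8, 0]  -> -25/128
G_9 [RBBBRRBBR]  L=[-1, -1/2, -1/4, -7/32, -13/64]  R=[-25/128, -3/16, -1/8, 0]  -> -51/256
G_10 [RBBBRRBBRB]  L=[-1, -1/2, -1/4, -7/32, -13/64, -51/256]  R=[-25/128, -3/16, -1/8, 0]  -> -101/512
G_11 [RBBBRRBBRBR]  L=[-1, -1/2, -1/4, -7/32, -13/64, -51/256]  R=[-101/512, -25/128, -3/16, -1/8, 0]  -> -203/1024
G_12 [RBBBRRBBRBRR]  L=[-1, -1/2, -1/4, -7/32, -13/64, -51/256]  R=[-203/1024, -101/512, -25/128, -3/16, -1/8, 0]  -> -407/2048
G_13 [RBBBRRBBRBRRR]  L=[-1, -1/2, -1/4, -7/32, -13/64, -51/256]  R=[-407/2048, -203/1024, -101/512, -25/128, -3/16, -1/8, 0]  -> -815/4096

-815/4096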